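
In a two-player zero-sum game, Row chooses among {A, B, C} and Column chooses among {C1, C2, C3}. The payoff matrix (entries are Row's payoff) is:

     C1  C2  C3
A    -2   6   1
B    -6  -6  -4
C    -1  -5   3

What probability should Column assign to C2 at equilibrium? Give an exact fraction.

1/12

Row minima: A → -2, B → -6, C → -5; maximin = -2.
Column maxima: C1 → -1, C2 → 6, C3 → 3; minimax = -1.
-2 ≠ -1, so there is no saddle point; optimal play is mixed.
B is strictly dominated by A, so Row never plays it.
C3 is strictly dominated by C1 (it gives Row strictly more in every row), so Column never plays it.
On the remaining 2×2 (A, C vs C1, C2):
Let Row play A with probability p. Expected payoff against C1: (-2)p + (-1)(1−p) = −p − 1; against C2: 6p + (-5)(1−p) = 11p − 5.
Setting these equal: −p − 1 = 11p − 5 ⇒ −12p = -4 ⇒ p = 1/3, and the value is (-1)·(1/3) − 1 = -4/3.
For Column: with q = P(C1), equating A's and C's payoffs gives −8q + 6 = 4q − 5 ⇒ q = 11/12.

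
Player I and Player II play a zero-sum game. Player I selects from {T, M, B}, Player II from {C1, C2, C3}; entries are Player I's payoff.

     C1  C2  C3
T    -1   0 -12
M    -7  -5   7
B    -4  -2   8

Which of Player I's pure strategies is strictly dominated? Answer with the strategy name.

M

B gives a strictly higher payoff than M against every column: -4 > -7, -2 > -5, 8 > 7.
So M is strictly dominated and Player I never plays it.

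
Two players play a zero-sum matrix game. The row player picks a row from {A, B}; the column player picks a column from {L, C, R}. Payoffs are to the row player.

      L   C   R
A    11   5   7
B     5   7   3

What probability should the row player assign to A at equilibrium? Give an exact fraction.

2/3

Row minima: A → 5, B → 3; maximin = 5.
Column maxima: L → 11, C → 7, R → 7; minimax = 7.
5 ≠ 7, so there is no saddle point; optimal play is mixed.
L is strictly dominated by R (it gives the row player strictly more in every row), so the column player never plays it.
On the remaining 2×2 (A, B vs C, R):
Let the row player play A with probability p. Expected payoff against C: 5p + 7(1−p) = −2p + 7; against R: 7p + 3(1−p) = 4p + 3.
Setting these equal: −2p + 7 = 4p + 3 ⇒ −6p = -4 ⇒ p = 2/3, and the value is (-2)·(2/3) + 7 = 17/3.
For the column player: with q = P(C), equating A's and B's payoffs gives −2q + 7 = 4q + 3 ⇒ q = 2/3.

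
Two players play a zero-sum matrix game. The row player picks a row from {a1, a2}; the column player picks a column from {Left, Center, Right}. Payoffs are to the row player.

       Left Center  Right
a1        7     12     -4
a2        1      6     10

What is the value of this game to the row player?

37/10

Row minima: a1 → -4, a2 → 1; maximin = 1.
Column maxima: Left → 7, Center → 12, Right → 10; minimax = 7.
1 ≠ 7, so there is no saddle point; optimal play is mixed.
Center is strictly dominated by Left (it gives the row player strictly more in every row), so the column player never plays it.
On the remaining 2×2 (a1, a2 vs Left, Right):
Let the row player play a1 with probability p. Expected payoff against Left: 7p + 1(1−p) = 6p + 1; against Right: (-4)p + 10(1−p) = −14p + 10.
Setting these equal: 6p + 1 = −14p + 10 ⇒ 20p = 9 ⇒ p = 9/20, and the value is (6)·(9/20) + 1 = 37/10.
For the column player: with q = P(Left), equating a1's and a2's payoffs gives 11q − 4 = −9q + 10 ⇒ q = 7/10.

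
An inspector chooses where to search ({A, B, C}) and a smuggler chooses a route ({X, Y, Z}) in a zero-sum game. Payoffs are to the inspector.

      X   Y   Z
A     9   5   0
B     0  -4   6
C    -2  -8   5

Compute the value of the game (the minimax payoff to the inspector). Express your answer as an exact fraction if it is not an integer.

Row minima: A → 0, B → -4, C → -8; maximin = 0.
Column maxima: X → 9, Y → 5, Z → 6; minimax = 5.
0 ≠ 5, so there is no saddle point; optimal play is mixed.
C is strictly dominated by B, so the inspector never plays it.
X is strictly dominated by Y (it gives the inspector strictly more in every row), so the smuggler never plays it.
On the remaining 2×2 (A, B vs Y, Z):
Let the inspector play A with probability p. Expected payoff against Y: 5p + (-4)(1−p) = 9p − 4; against Z: 0p + 6(1−p) = −6p + 6.
Setting these equal: 9p − 4 = −6p + 6 ⇒ 15p = 10 ⇒ p = 2/3, and the value is (9)·(2/3) − 4 = 2.
For the smuggler: with q = P(Y), equating A's and B's payoffs gives 5q = −10q + 6 ⇒ q = 2/5.

2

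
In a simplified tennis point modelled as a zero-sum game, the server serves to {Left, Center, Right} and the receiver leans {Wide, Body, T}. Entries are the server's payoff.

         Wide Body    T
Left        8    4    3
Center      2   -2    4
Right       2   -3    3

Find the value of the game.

22/7

Row minima: Left → 3, Center → -2, Right → -3; maximin = 3.
Column maxima: Wide → 8, Body → 4, T → 4; minimax = 4.
3 ≠ 4, so there is no saddle point; optimal play is mixed.
Wide is strictly dominated by Body (it gives the server strictly more in every row), so the receiver never plays it.
With Wide eliminated, Right is strictly dominated by Center (Center gives the server strictly more in every remaining column), so the server never plays it.
On the remaining 2×2 (Left, Center vs Body, T):
Let the server play Left with probability p. Expected payoff against Body: 4p + (-2)(1−p) = 6p − 2; against T: 3p + 4(1−p) = −p + 4.
Setting these equal: 6p − 2 = −p + 4 ⇒ 7p = 6 ⇒ p = 6/7, and the value is (6)·(6/7) − 2 = 22/7.
For the receiver: with q = P(Body), equating Left's and Center's payoffs gives q + 3 = −6q + 4 ⇒ q = 1/7.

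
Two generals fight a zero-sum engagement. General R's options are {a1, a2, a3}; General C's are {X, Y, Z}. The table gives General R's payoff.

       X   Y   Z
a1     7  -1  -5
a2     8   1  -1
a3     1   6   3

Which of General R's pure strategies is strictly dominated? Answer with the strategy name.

a1

a2 gives a strictly higher payoff than a1 against every column: 8 > 7, 1 > -1, -1 > -5.
So a1 is strictly dominated and General R never plays it.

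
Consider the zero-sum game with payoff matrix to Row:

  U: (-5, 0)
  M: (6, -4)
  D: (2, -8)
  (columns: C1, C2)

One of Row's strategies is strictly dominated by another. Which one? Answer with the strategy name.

D

M gives a strictly higher payoff than D against every column: 6 > 2, -4 > -8.
So D is strictly dominated and Row never plays it.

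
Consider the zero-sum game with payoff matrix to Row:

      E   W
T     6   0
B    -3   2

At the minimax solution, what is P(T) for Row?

5/11

Row minima: T → 0, B → -3; maximin = 0.
Column maxima: E → 6, W → 2; minimax = 2.
0 ≠ 2, so there is no saddle point; optimal play is mixed.
Let Row play T with probability p. Expected payoff against E: 6p + (-3)(1−p) = 9p − 3; against W: 0p + 2(1−p) = −2p + 2.
Setting these equal: 9p − 3 = −2p + 2 ⇒ 11p = 5 ⇒ p = 5/11, and the value is (9)·(5/11) − 3 = 12/11.
For Column: with q = P(E), equating T's and B's payoffs gives 6q = −5q + 2 ⇒ q = 2/11.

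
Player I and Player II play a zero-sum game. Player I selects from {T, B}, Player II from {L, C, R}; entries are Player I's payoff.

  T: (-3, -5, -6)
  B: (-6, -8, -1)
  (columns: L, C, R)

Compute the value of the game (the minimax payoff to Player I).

-43/8

Row minima: T → -6, B → -8; maximin = -6.
Column maxima: L → -3, C → -5, R → -1; minimax = -5.
-6 ≠ -5, so there is no saddle point; optimal play is mixed.
L is strictly dominated by C (it gives Player I strictly more in every row), so Player II never plays it.
On the remaining 2×2 (T, B vs C, R):
Let Player I play T with probability p. Expected payoff against C: (-5)p + (-8)(1−p) = 3p − 8; against R: (-6)p + (-1)(1−p) = −5p − 1.
Setting these equal: 3p − 8 = −5p − 1 ⇒ 8p = 7 ⇒ p = 7/8, and the value is (3)·(7/8) − 8 = -43/8.
For Player II: with q = P(C), equating T's and B's payoffs gives q − 6 = −7q − 1 ⇒ q = 5/8.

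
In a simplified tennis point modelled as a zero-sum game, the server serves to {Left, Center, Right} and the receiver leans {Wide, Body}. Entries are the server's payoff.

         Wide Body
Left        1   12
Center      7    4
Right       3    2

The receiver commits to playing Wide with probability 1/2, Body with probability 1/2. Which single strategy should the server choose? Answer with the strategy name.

Left

Expected payoff of Left: (1/2)·1 + (1/2)·12 = 13/2.
Expected payoff of Center: (1/2)·7 + (1/2)·4 = 11/2.
Expected payoff of Right: (1/2)·3 + (1/2)·2 = 5/2.
The largest is 13/2, so the server's best response is Left.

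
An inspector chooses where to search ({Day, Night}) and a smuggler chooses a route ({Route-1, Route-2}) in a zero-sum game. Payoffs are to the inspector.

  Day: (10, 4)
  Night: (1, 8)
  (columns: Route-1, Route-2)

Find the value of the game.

Row minima: Day → 4, Night → 1; maximin = 4.
Column maxima: Route-1 → 10, Route-2 → 8; minimax = 8.
4 ≠ 8, so there is no saddle point; optimal play is mixed.
Let the inspector play Day with probability p. Expected payoff against Route-1: 10p + 1(1−p) = 9p + 1; against Route-2: 4p + 8(1−p) = −4p + 8.
Setting these equal: 9p + 1 = −4p + 8 ⇒ 13p = 7 ⇒ p = 7/13, and the value is (9)·(7/13) + 1 = 76/13.
For the smuggler: with q = P(Route-1), equating Day's and Night's payoffs gives 6q + 4 = −7q + 8 ⇒ q = 4/13.

76/13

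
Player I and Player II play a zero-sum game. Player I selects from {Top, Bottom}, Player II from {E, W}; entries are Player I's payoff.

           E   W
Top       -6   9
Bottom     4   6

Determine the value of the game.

4

Row minima: Top → -6, Bottom → 4; maximin = 4.
Column maxima: E → 4, W → 9; minimax = 4.
Since maximin = minimax = 4, there is a saddle point and the value is 4.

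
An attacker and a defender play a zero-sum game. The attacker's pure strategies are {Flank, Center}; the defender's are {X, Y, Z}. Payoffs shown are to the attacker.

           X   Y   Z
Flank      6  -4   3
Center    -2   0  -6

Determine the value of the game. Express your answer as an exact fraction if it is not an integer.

-24/13

Row minima: Flank → -4, Center → -6; maximin = -4.
Column maxima: X → 6, Y → 0, Z → 3; minimax = 0.
-4 ≠ 0, so there is no saddle point; optimal play is mixed.
X is strictly dominated by Z (it gives the attacker strictly more in every row), so the defender never plays it.
On the remaining 2×2 (Flank, Center vs Y, Z):
Let the attacker play Flank with probability p. Expected payoff against Y: (-4)p + 0(1−p) = −4p; against Z: 3p + (-6)(1−p) = 9p − 6.
Setting these equal: −4p = 9p − 6 ⇒ −13p = -6 ⇒ p = 6/13, and the value is (-4)·(6/13) = -24/13.
For the defender: with q = P(Y), equating Flank's and Center's payoffs gives −7q + 3 = 6q − 6 ⇒ q = 9/13.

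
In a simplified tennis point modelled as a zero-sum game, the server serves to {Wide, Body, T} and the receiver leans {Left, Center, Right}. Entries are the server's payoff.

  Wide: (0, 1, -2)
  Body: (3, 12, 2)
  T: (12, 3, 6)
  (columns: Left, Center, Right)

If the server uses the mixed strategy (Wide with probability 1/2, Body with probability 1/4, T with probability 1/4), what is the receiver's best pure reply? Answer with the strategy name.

If the receiver plays Left, the server's expected payoff is (1/2)·0 + (1/4)·3 + (1/4)·12 = 15/4.
If the receiver plays Center, the server's expected payoff is (1/2)·1 + (1/4)·12 + (1/4)·3 = 17/4.
If the receiver plays Right, the server's expected payoff is (1/2)·(-2) + (1/4)·2 + (1/4)·6 = 1.
The receiver minimizes the server's payoff; the smallest is 1, so the best response is Right.

Right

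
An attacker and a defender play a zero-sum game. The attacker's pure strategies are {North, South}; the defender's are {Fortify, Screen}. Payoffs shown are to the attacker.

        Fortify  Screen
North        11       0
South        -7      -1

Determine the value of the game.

Row minima: North → 0, South → -7; maximin = 0.
Column maxima: Fortify → 11, Screen → 0; minimax = 0.
Since maximin = minimax = 0, there is a saddle point and the value is 0.

0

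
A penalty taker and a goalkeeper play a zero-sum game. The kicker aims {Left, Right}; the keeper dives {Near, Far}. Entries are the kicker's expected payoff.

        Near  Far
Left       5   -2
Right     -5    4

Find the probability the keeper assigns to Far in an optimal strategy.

Row minima: Left → -2, Right → -5; maximin = -2.
Column maxima: Near → 5, Far → 4; minimax = 4.
-2 ≠ 4, so there is no saddle point; optimal play is mixed.
Let the kicker play Left with probability p. Expected payoff against Near: 5p + (-5)(1−p) = 10p − 5; against Far: (-2)p + 4(1−p) = −6p + 4.
Setting these equal: 10p − 5 = −6p + 4 ⇒ 16p = 9 ⇒ p = 9/16, and the value is (10)·(9/16) − 5 = 5/8.
For the keeper: with q = P(Near), equating Left's and Right's payoffs gives 7q − 2 = −9q + 4 ⇒ q = 3/8.

5/8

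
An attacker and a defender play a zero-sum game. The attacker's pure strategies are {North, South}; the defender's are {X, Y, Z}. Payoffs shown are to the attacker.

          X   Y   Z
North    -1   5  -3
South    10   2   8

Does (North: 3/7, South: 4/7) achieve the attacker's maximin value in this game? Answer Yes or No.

Against X this mix gives (3/7)·(-1) + (4/7)·10 = 37/7.
Against Y this mix gives (3/7)·5 + (4/7)·2 = 23/7.
Against Z this mix gives (3/7)·(-3) + (4/7)·8 = 23/7.
All of the defender's active replies (Y, Z) yield 23/7, and no column does worse for the attacker. The mix makes the defender indifferent and guarantees 23/7, so it is optimal.

Yes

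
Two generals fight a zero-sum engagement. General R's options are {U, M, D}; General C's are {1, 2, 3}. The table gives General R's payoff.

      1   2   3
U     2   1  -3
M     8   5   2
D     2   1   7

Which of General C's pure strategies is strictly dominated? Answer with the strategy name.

2 holds General R's payoff strictly below 1 in every row: 1 < 2, 5 < 8, 1 < 2.
So 1 is strictly dominated for General C.

1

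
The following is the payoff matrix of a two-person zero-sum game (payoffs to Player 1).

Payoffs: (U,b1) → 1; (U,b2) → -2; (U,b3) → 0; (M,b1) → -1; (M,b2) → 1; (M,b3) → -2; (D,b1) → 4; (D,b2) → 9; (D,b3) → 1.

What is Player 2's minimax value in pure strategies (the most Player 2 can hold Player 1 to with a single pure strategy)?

Column maxima: b1 → 4, b2 → 9, b3 → 1.
The smallest of these is 1.

1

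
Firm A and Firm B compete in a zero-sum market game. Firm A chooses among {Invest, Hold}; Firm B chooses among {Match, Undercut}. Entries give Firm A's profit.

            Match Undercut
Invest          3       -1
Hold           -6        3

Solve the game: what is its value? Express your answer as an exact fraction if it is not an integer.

Row minima: Invest → -1, Hold → -6; maximin = -1.
Column maxima: Match → 3, Undercut → 3; minimax = 3.
-1 ≠ 3, so there is no saddle point; optimal play is mixed.
Let Firm A play Invest with probability p. Expected payoff against Match: 3p + (-6)(1−p) = 9p − 6; against Undercut: (-1)p + 3(1−p) = −4p + 3.
Setting these equal: 9p − 6 = −4p + 3 ⇒ 13p = 9 ⇒ p = 9/13, and the value is (9)·(9/13) − 6 = 3/13.
For Firm B: with q = P(Match), equating Invest's and Hold's payoffs gives 4q − 1 = −9q + 3 ⇒ q = 4/13.

3/13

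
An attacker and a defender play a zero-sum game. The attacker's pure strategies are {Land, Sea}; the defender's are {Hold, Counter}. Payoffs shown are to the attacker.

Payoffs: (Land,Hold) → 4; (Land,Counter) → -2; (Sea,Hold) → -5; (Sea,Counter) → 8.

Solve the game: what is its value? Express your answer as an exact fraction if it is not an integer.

22/19

Row minima: Land → -2, Sea → -5; maximin = -2.
Column maxima: Hold → 4, Counter → 8; minimax = 4.
-2 ≠ 4, so there is no saddle point; optimal play is mixed.
Let the attacker play Land with probability p. Expected payoff against Hold: 4p + (-5)(1−p) = 9p − 5; against Counter: (-2)p + 8(1−p) = −10p + 8.
Setting these equal: 9p − 5 = −10p + 8 ⇒ 19p = 13 ⇒ p = 13/19, and the value is (9)·(13/19) − 5 = 22/19.
For the defender: with q = P(Hold), equating Land's and Sea's payoffs gives 6q − 2 = −13q + 8 ⇒ q = 10/19.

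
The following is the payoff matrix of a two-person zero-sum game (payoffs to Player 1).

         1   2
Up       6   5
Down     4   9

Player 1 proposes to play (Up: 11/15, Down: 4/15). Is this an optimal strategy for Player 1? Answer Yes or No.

No

Against 1 this mix gives (11/15)·6 + (4/15)·4 = 82/15.
Against 2 this mix gives (11/15)·5 + (4/15)·9 = 91/15.
Player 2 will play 1, holding Player 1 to 82/15. Shifting weight toward the row that does better against 1 would raise this floor (the equalizing mix achieves 17/3 against both 1 and 2), so the proposed strategy is not optimal.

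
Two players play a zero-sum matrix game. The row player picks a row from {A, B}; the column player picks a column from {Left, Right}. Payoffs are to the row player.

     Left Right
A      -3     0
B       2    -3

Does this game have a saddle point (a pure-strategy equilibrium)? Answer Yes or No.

No

Row minima: A → -3, B → -3; maximin = -3.
Column maxima: Left → 2, Right → 0; minimax = 0.
-3 ≠ 0, so no pure-strategy equilibrium exists.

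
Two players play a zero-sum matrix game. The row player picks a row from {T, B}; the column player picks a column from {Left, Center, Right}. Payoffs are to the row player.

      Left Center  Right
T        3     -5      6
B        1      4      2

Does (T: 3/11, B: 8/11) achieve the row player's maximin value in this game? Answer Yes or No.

Against Left this mix gives (3/11)·3 + (8/11)·1 = 17/11.
Against Center this mix gives (3/11)·(-5) + (8/11)·4 = 17/11.
Against Right this mix gives (3/11)·6 + (8/11)·2 = 34/11.
All of the column player's active replies (Left, Center) yield 17/11, and no column does worse for the row player. The mix makes the column player indifferent and guarantees 17/11, so it is optimal.

Yes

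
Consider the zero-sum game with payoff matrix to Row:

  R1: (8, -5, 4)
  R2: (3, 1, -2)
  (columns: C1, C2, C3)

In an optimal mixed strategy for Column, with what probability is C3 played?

1/2

Row minima: R1 → -5, R2 → -2; maximin = -2.
Column maxima: C1 → 8, C2 → 1, C3 → 4; minimax = 1.
-2 ≠ 1, so there is no saddle point; optimal play is mixed.
C1 is strictly dominated by C2 (it gives Row strictly more in every row), so Column never plays it.
On the remaining 2×2 (R1, R2 vs C2, C3):
Let Row play R1 with probability p. Expected payoff against C2: (-5)p + 1(1−p) = −6p + 1; against C3: 4p + (-2)(1−p) = 6p − 2.
Setting these equal: −6p + 1 = 6p − 2 ⇒ −12p = -3 ⇒ p = 1/4, and the value is (-6)·(1/4) + 1 = -1/2.
For Column: with q = P(C2), equating R1's and R2's payoffs gives −9q + 4 = 3q − 2 ⇒ q = 1/2.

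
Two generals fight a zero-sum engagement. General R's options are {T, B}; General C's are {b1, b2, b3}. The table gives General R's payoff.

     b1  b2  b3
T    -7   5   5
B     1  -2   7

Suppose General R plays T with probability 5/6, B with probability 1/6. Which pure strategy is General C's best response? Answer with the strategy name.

b1

If General C plays b1, General R's expected payoff is (5/6)·(-7) + (1/6)·1 = -17/3.
If General C plays b2, General R's expected payoff is (5/6)·5 + (1/6)·(-2) = 23/6.
If General C plays b3, General R's expected payoff is (5/6)·5 + (1/6)·7 = 16/3.
General C minimizes General R's payoff; the smallest is -17/3, so the best response is b1.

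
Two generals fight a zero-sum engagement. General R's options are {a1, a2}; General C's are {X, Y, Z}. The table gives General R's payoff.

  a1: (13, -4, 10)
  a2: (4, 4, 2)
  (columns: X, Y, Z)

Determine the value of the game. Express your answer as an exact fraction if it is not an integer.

3

Row minima: a1 → -4, a2 → 2; maximin = 2.
Column maxima: X → 13, Y → 4, Z → 10; minimax = 4.
2 ≠ 4, so there is no saddle point; optimal play is mixed.
X is strictly dominated by Z (it gives General R strictly more in every row), so General C never plays it.
On the remaining 2×2 (a1, a2 vs Y, Z):
Let General R play a1 with probability p. Expected payoff against Y: (-4)p + 4(1−p) = −8p + 4; against Z: 10p + 2(1−p) = 8p + 2.
Setting these equal: −8p + 4 = 8p + 2 ⇒ −16p = -2 ⇒ p = 1/8, and the value is (-8)·(1/8) + 4 = 3.
For General C: with q = P(Y), equating a1's and a2's payoffs gives −14q + 10 = 2q + 2 ⇒ q = 1/2.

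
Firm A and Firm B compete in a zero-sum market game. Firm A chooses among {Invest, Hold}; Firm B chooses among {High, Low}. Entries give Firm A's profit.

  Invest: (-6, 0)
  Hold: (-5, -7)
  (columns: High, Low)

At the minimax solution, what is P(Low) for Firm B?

1/8

Row minima: Invest → -6, Hold → -7; maximin = -6.
Column maxima: High → -5, Low → 0; minimax = -5.
-6 ≠ -5, so there is no saddle point; optimal play is mixed.
Let Firm A play Invest with probability p. Expected payoff against High: (-6)p + (-5)(1−p) = −p − 5; against Low: 0p + (-7)(1−p) = 7p − 7.
Setting these equal: −p − 5 = 7p − 7 ⇒ −8p = -2 ⇒ p = 1/4, and the value is (-1)·(1/4) − 5 = -21/4.
For Firm B: with q = P(High), equating Invest's and Hold's payoffs gives −6q = 2q − 7 ⇒ q = 7/8.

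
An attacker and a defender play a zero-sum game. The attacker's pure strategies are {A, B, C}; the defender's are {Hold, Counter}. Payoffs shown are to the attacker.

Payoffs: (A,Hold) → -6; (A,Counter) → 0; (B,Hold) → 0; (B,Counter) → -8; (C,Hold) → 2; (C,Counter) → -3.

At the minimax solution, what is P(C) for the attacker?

Row minima: A → -6, B → -8, C → -3; maximin = -3.
Column maxima: Hold → 2, Counter → 0; minimax = 0.
-3 ≠ 0, so there is no saddle point; optimal play is mixed.
B is strictly dominated by C, so the attacker never plays it.
On the remaining 2×2 (A, C vs Hold, Counter):
Let the attacker play A with probability p. Expected payoff against Hold: (-6)p + 2(1−p) = −8p + 2; against Counter: 0p + (-3)(1−p) = 3p − 3.
Setting these equal: −8p + 2 = 3p − 3 ⇒ −11p = -5 ⇒ p = 5/11, and the value is (-8)·(5/11) + 2 = -18/11.
For the defender: with q = P(Hold), equating A's and C's payoffs gives −6q = 5q − 3 ⇒ q = 3/11.

6/11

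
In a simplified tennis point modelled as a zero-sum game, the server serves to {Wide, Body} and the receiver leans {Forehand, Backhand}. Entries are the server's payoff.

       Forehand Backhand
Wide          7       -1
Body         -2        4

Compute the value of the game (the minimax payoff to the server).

Row minima: Wide → -1, Body → -2; maximin = -1.
Column maxima: Forehand → 7, Backhand → 4; minimax = 4.
-1 ≠ 4, so there is no saddle point; optimal play is mixed.
Let the server play Wide with probability p. Expected payoff against Forehand: 7p + (-2)(1−p) = 9p − 2; against Backhand: (-1)p + 4(1−p) = −5p + 4.
Setting these equal: 9p − 2 = −5p + 4 ⇒ 14p = 6 ⇒ p = 3/7, and the value is (9)·(3/7) − 2 = 13/7.
For the receiver: with q = P(Forehand), equating Wide's and Body's payoffs gives 8q − 1 = −6q + 4 ⇒ q = 5/14.

13/7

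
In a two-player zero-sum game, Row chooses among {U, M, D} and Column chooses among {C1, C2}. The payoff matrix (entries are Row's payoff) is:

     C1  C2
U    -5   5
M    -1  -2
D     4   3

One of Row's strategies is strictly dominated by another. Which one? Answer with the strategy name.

D gives a strictly higher payoff than M against every column: 4 > -1, 3 > -2.
So M is strictly dominated and Row never plays it.

M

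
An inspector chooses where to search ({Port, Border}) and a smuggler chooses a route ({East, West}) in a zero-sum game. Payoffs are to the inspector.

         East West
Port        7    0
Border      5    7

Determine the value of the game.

49/9

Row minima: Port → 0, Border → 5; maximin = 5.
Column maxima: East → 7, West → 7; minimax = 7.
5 ≠ 7, so there is no saddle point; optimal play is mixed.
Let the inspector play Port with probability p. Expected payoff against East: 7p + 5(1−p) = 2p + 5; against West: 0p + 7(1−p) = −7p + 7.
Setting these equal: 2p + 5 = −7p + 7 ⇒ 9p = 2 ⇒ p = 2/9, and the value is (2)·(2/9) + 5 = 49/9.
For the smuggler: with q = P(East), equating Port's and Border's payoffs gives 7q = −2q + 7 ⇒ q = 7/9.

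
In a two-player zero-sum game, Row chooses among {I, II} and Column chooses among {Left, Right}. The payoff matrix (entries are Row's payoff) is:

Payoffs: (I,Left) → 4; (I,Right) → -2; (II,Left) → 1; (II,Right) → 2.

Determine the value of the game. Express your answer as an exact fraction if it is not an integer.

Row minima: I → -2, II → 1; maximin = 1.
Column maxima: Left → 4, Right → 2; minimax = 2.
1 ≠ 2, so there is no saddle point; optimal play is mixed.
Let Row play I with probability p. Expected payoff against Left: 4p + 1(1−p) = 3p + 1; against Right: (-2)p + 2(1−p) = −4p + 2.
Setting these equal: 3p + 1 = −4p + 2 ⇒ 7p = 1 ⇒ p = 1/7, and the value is (3)·(1/7) + 1 = 10/7.
For Column: with q = P(Left), equating I's and II's payoffs gives 6q − 2 = −q + 2 ⇒ q = 4/7.

10/7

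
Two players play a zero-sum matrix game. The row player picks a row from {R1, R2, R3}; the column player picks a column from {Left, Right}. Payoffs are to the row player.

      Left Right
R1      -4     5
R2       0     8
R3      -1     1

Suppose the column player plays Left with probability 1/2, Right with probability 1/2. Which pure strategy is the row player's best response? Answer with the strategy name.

R2

Expected payoff of R1: (1/2)·(-4) + (1/2)·5 = 1/2.
Expected payoff of R2: (1/2)·0 + (1/2)·8 = 4.
Expected payoff of R3: (1/2)·(-1) + (1/2)·1 = 0.
The largest is 4, so the row player's best response is R2.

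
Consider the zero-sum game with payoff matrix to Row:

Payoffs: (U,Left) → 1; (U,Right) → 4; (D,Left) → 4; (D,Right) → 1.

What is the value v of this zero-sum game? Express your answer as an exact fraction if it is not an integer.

Row minima: U → 1, D → 1; maximin = 1.
Column maxima: Left → 4, Right → 4; minimax = 4.
1 ≠ 4, so there is no saddle point; optimal play is mixed.
Let Row play U with probability p. Expected payoff against Left: 1p + 4(1−p) = −3p + 4; against Right: 4p + 1(1−p) = 3p + 1.
Setting these equal: −3p + 4 = 3p + 1 ⇒ −6p = -3 ⇒ p = 1/2, and the value is (-3)·(1/2) + 4 = 5/2.
For Column: with q = P(Left), equating U's and D's payoffs gives −3q + 4 = 3q + 1 ⇒ q = 1/2.

5/2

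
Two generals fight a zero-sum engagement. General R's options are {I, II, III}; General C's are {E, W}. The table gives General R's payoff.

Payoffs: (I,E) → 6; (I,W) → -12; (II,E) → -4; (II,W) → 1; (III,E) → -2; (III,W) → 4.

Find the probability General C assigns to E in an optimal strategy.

2/3

Row minima: I → -12, II → -4, III → -2; maximin = -2.
Column maxima: E → 6, W → 4; minimax = 4.
-2 ≠ 4, so there is no saddle point; optimal play is mixed.
II is strictly dominated by III, so General R never plays it.
On the remaining 2×2 (I, III vs E, W):
Let General R play I with probability p. Expected payoff against E: 6p + (-2)(1−p) = 8p − 2; against W: (-12)p + 4(1−p) = −16p + 4.
Setting these equal: 8p − 2 = −16p + 4 ⇒ 24p = 6 ⇒ p = 1/4, and the value is (8)·(1/4) − 2 = 0.
For General C: with q = P(E), equating I's and III's payoffs gives 18q − 12 = −6q + 4 ⇒ q = 2/3.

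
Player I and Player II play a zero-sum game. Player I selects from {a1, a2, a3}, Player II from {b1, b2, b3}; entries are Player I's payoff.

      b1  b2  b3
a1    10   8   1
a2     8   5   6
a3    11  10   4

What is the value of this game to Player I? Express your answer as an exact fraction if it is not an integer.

Row minima: a1 → 1, a2 → 5, a3 → 4; maximin = 5.
Column maxima: b1 → 11, b2 → 10, b3 → 6; minimax = 6.
5 ≠ 6, so there is no saddle point; optimal play is mixed.
a1 is strictly dominated by a3, so Player I never plays it.
b1 is strictly dominated by b2 (it gives Player I strictly more in every row), so Player II never plays it.
On the remaining 2×2 (a2, a3 vs b2, b3):
Let Player I play a2 with probability p. Expected payoff against b2: 5p + 10(1−p) = −5p + 10; against b3: 6p + 4(1−p) = 2p + 4.
Setting these equal: −5p + 10 = 2p + 4 ⇒ −7p = -6 ⇒ p = 6/7, and the value is (-5)·(6/7) + 10 = 40/7.
For Player II: with q = P(b2), equating a2's and a3's payoffs gives −q + 6 = 6q + 4 ⇒ q = 2/7.

40/7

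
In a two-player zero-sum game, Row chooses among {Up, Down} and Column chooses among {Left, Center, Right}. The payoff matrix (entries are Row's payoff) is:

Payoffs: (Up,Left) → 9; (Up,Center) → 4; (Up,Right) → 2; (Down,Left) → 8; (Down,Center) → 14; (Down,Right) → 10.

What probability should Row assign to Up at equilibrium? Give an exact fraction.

2/9

Row minima: Up → 2, Down → 8; maximin = 8.
Column maxima: Left → 9, Center → 14, Right → 10; minimax = 9.
8 ≠ 9, so there is no saddle point; optimal play is mixed.
Center is strictly dominated by Right (it gives Row strictly more in every row), so Column never plays it.
On the remaining 2×2 (Up, Down vs Left, Right):
Let Row play Up with probability p. Expected payoff against Left: 9p + 8(1−p) = p + 8; against Right: 2p + 10(1−p) = −8p + 10.
Setting these equal: p + 8 = −8p + 10 ⇒ 9p = 2 ⇒ p = 2/9, and the value is (1)·(2/9) + 8 = 74/9.
For Column: with q = P(Left), equating Up's and Down's payoffs gives 7q + 2 = −2q + 10 ⇒ q = 8/9.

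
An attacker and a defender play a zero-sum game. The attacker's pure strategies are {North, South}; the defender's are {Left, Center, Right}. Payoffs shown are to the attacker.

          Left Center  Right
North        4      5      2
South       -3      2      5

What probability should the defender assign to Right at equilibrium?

Row minima: North → 2, South → -3; maximin = 2.
Column maxima: Left → 4, Center → 5, Right → 5; minimax = 4.
2 ≠ 4, so there is no saddle point; optimal play is mixed.
Center is strictly dominated by Left (it gives the attacker strictly more in every row), so the defender never plays it.
On the remaining 2×2 (North, South vs Left, Right):
Let the attacker play North with probability p. Expected payoff against Left: 4p + (-3)(1−p) = 7p − 3; against Right: 2p + 5(1−p) = −3p + 5.
Setting these equal: 7p − 3 = −3p + 5 ⇒ 10p = 8 ⇒ p = 4/5, and the value is (7)·(4/5) − 3 = 13/5.
For the defender: with q = P(Left), equating North's and South's payoffs gives 2q + 2 = −8q + 5 ⇒ q = 3/10.

7/10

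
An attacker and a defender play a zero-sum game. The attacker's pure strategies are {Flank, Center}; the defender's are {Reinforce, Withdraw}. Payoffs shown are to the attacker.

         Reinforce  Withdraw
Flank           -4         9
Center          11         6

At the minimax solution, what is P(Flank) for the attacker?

Row minima: Flank → -4, Center → 6; maximin = 6.
Column maxima: Reinforce → 11, Withdraw → 9; minimax = 9.
6 ≠ 9, so there is no saddle point; optimal play is mixed.
Let the attacker play Flank with probability p. Expected payoff against Reinforce: (-4)p + 11(1−p) = −15p + 11; against Withdraw: 9p + 6(1−p) = 3p + 6.
Setting these equal: −15p + 11 = 3p + 6 ⇒ −18p = -5 ⇒ p = 5/18, and the value is (-15)·(5/18) + 11 = 41/6.
For the defender: with q = P(Reinforce), equating Flank's and Center's payoffs gives −13q + 9 = 5q + 6 ⇒ q = 1/6.

5/18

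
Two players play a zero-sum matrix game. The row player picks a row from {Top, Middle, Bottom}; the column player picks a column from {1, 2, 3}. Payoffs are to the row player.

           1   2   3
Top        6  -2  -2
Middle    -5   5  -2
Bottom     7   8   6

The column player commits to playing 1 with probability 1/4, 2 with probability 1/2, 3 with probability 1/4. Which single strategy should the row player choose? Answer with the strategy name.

Expected payoff of Top: (1/4)·6 + (1/2)·(-2) + (1/4)·(-2) = 0.
Expected payoff of Middle: (1/4)·(-5) + (1/2)·5 + (1/4)·(-2) = 3/4.
Expected payoff of Bottom: (1/4)·7 + (1/2)·8 + (1/4)·6 = 29/4.
The largest is 29/4, so the row player's best response is Bottom.

Bottom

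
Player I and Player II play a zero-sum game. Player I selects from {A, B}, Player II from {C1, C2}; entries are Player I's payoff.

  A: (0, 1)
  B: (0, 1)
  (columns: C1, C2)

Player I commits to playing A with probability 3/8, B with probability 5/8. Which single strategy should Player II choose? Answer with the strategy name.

If Player II plays C1, Player I's expected payoff is (3/8)·0 + (5/8)·0 = 0.
If Player II plays C2, Player I's expected payoff is (3/8)·1 + (5/8)·1 = 1.
Player II minimizes Player I's payoff; the smallest is 0, so the best response is C1.

C1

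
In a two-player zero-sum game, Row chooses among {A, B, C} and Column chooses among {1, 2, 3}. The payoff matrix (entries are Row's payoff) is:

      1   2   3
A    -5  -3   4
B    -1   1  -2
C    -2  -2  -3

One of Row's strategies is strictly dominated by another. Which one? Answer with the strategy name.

B gives a strictly higher payoff than C against every column: -1 > -2, 1 > -2, -2 > -3.
So C is strictly dominated and Row never plays it.

C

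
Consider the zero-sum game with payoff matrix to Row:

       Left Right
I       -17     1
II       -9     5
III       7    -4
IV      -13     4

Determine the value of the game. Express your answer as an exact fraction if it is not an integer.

Row minima: I → -17, II → -9, III → -4, IV → -13; maximin = -4.
Column maxima: Left → 7, Right → 5; minimax = 5.
-4 ≠ 5, so there is no saddle point; optimal play is mixed.
I is strictly dominated by II, so Row never plays it.
IV is strictly dominated by II, so Row never plays it.
On the remaining 2×2 (II, III vs Left, Right):
Let Row play II with probability p. Expected payoff against Left: (-9)p + 7(1−p) = −16p + 7; against Right: 5p + (-4)(1−p) = 9p − 4.
Setting these equal: −16p + 7 = 9p − 4 ⇒ −25p = -11 ⇒ p = 11/25, and the value is (-16)·(11/25) + 7 = -1/25.
For Column: with q = P(Left), equating II's and III's payoffs gives −14q + 5 = 11q − 4 ⇒ q = 9/25.

-1/25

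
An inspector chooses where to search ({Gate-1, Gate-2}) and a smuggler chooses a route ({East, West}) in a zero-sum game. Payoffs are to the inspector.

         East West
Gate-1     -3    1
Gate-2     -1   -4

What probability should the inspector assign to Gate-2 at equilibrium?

Row minima: Gate-1 → -3, Gate-2 → -4; maximin = -3.
Column maxima: East → -1, West → 1; minimax = -1.
-3 ≠ -1, so there is no saddle point; optimal play is mixed.
Let the inspector play Gate-1 with probability p. Expected payoff against East: (-3)p + (-1)(1−p) = −2p − 1; against West: 1p + (-4)(1−p) = 5p − 4.
Setting these equal: −2p − 1 = 5p − 4 ⇒ −7p = -3 ⇒ p = 3/7, and the value is (-2)·(3/7) − 1 = -13/7.
For the smuggler: with q = P(East), equating Gate-1's and Gate-2's payoffs gives −4q + 1 = 3q − 4 ⇒ q = 5/7.

4/7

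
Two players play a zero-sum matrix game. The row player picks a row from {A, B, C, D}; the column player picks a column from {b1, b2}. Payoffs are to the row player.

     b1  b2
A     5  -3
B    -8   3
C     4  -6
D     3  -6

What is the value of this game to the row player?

Row minima: A → -3, B → -8, C → -6, D → -6; maximin = -3.
Column maxima: b1 → 5, b2 → 3; minimax = 3.
-3 ≠ 3, so there is no saddle point; optimal play is mixed.
C is strictly dominated by A, so the row player never plays it.
D is strictly dominated by A, so the row player never plays it.
On the remaining 2×2 (A, B vs b1, b2):
Let the row player play A with probability p. Expected payoff against b1: 5p + (-8)(1−p) = 13p − 8; against b2: (-3)p + 3(1−p) = −6p + 3.
Setting these equal: 13p − 8 = −6p + 3 ⇒ 19p = 11 ⇒ p = 11/19, and the value is (13)·(11/19) − 8 = -9/19.
For the column player: with q = P(b1), equating A's and B's payoffs gives 8q − 3 = −11q + 3 ⇒ q = 6/19.

-9/19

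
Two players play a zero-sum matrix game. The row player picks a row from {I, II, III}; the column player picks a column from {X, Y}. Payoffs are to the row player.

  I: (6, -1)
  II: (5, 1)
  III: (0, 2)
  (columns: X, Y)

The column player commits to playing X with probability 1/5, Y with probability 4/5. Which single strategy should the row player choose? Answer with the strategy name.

Expected payoff of I: (1/5)·6 + (4/5)·(-1) = 2/5.
Expected payoff of II: (1/5)·5 + (4/5)·1 = 9/5.
Expected payoff of III: (1/5)·0 + (4/5)·2 = 8/5.
The largest is 9/5, so the row player's best response is II.

II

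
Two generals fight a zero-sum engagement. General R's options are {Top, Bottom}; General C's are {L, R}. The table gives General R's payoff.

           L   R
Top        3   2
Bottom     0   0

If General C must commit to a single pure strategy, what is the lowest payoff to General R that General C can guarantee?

Column maxima: L → 3, R → 2.
The smallest of these is 2.

2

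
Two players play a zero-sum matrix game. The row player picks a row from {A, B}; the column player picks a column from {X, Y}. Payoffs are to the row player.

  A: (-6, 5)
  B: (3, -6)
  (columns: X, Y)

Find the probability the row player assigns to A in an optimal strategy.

Row minima: A → -6, B → -6; maximin = -6.
Column maxima: X → 3, Y → 5; minimax = 3.
-6 ≠ 3, so there is no saddle point; optimal play is mixed.
Let the row player play A with probability p. Expected payoff against X: (-6)p + 3(1−p) = −9p + 3; against Y: 5p + (-6)(1−p) = 11p − 6.
Setting these equal: −9p + 3 = 11p − 6 ⇒ −20p = -9 ⇒ p = 9/20, and the value is (-9)·(9/20) + 3 = -21/20.
For the column player: with q = P(X), equating A's and B's payoffs gives −11q + 5 = 9q − 6 ⇒ q = 11/20.

9/20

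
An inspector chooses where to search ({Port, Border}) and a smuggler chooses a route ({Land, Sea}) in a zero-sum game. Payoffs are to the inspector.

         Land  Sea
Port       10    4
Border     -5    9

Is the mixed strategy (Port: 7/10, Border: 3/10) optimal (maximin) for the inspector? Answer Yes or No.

Yes

Against Land this mix gives (7/10)·10 + (3/10)·(-5) = 11/2.
Against Sea this mix gives (7/10)·4 + (3/10)·9 = 11/2.
All of the smuggler's active replies (Land, Sea) yield 11/2, and no column does worse for the inspector. The mix makes the smuggler indifferent and guarantees 11/2, so it is optimal.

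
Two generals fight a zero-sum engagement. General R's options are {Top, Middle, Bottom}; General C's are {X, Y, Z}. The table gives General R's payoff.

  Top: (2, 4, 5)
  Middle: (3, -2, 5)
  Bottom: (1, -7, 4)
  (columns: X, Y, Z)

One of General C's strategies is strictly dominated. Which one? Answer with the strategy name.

Z

X holds General R's payoff strictly below Z in every row: 2 < 5, 3 < 5, 1 < 4.
So Z is strictly dominated for General C.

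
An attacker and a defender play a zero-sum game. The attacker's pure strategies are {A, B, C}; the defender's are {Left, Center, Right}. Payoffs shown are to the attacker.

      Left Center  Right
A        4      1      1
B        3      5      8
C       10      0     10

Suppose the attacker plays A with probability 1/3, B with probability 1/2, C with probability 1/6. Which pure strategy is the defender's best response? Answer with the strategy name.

If the defender plays Left, the attacker's expected payoff is (1/3)·4 + (1/2)·3 + (1/6)·10 = 9/2.
If the defender plays Center, the attacker's expected payoff is (1/3)·1 + (1/2)·5 + (1/6)·0 = 17/6.
If the defender plays Right, the attacker's expected payoff is (1/3)·1 + (1/2)·8 + (1/6)·10 = 6.
The defender minimizes the attacker's payoff; the smallest is 17/6, so the best response is Center.

Center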